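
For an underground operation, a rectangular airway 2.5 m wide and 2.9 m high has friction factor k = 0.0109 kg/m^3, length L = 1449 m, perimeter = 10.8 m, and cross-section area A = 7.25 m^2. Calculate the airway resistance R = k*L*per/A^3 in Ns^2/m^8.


Compute the numerator:
k * L * per = 0.0109 * 1449 * 10.8
= 170.57628
Compute the denominator:
A^3 = 7.25^3 = 381.078125
Resistance:
R = 170.57628 / 381.078125
= 0.4476 Ns^2/m^8

0.4476 Ns^2/m^8


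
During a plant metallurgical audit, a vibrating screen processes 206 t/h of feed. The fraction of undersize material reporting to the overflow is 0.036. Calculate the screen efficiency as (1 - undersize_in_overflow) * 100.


Screen efficiency = (1 - fraction of undersize in overflow) * 100
= (1 - 0.036) * 100
= 0.964 * 100
= 96.4%

96.4%


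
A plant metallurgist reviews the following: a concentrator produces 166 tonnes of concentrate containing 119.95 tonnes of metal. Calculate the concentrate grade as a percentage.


72.259%

Grade = (metal in concentrate / concentrate mass) * 100
= (119.95 / 166) * 100
= 0.7225903614 * 100
= 72.259%


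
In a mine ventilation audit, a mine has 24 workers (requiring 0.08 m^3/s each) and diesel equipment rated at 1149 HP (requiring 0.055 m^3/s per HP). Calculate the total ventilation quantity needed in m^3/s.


65.115 m^3/s

Airflow for workers:
Q_people = 24 * 0.08 = 1.92 m^3/s
Airflow for diesel equipment:
Q_diesel = 1149 * 0.055 = 63.195 m^3/s
Total ventilation:
Q_total = 1.92 + 63.195
= 65.115 m^3/s


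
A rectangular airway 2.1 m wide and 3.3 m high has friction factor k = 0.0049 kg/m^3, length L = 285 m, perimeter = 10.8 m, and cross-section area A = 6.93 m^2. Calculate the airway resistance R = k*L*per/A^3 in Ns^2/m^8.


0.0453 Ns^2/m^8

Compute the numerator:
k * L * per = 0.0049 * 285 * 10.8
= 15.0822
Compute the denominator:
A^3 = 6.93^3 = 332.812557
Resistance:
R = 15.0822 / 332.812557
= 0.0453 Ns^2/m^8


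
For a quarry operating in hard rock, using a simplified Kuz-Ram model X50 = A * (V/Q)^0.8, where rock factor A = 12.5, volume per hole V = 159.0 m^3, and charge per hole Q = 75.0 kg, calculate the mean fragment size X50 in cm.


Compute V/Q:
V/Q = 159.0 / 75.0 = 2.12
Raise to the power 0.8:
(V/Q)^0.8 = 2.12^0.8 = 1.824184196
Multiply by A:
X50 = 12.5 * 1.824184196
= 22.8023 cm

22.8023 cm


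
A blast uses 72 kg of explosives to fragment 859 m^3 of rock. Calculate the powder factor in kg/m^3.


Powder factor = explosive mass / rock volume
= 72 / 859
= 0.0838 kg/m^3

0.0838 kg/m^3


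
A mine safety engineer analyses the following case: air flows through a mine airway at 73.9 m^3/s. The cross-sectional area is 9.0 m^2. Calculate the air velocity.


Velocity = flow rate / cross-sectional area
= 73.9 / 9.0
= 8.2111 m/s

8.2111 m/s


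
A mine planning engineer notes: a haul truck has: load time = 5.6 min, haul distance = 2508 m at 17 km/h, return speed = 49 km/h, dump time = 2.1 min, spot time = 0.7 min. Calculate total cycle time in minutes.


20.3228 min

Convert haul speed to m/min: 17 * 1000/60 = 283.3333333 m/min
Haul time = 2508 / 283.3333333 = 8.851764706 min
Convert return speed to m/min: 49 * 1000/60 = 816.6666667 m/min
Return time = 2508 / 816.6666667 = 3.071020408 min
Total cycle time:
= 5.6 + 8.851764706 + 2.1 + 3.071020408 + 0.7
= 20.3228 min


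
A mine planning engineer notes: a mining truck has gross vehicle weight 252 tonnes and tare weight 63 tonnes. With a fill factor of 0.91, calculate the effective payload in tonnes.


Maximum payload = gross - tare
= 252 - 63 = 189 tonnes
Effective payload = max payload * fill factor
= 189 * 0.91
= 171.99 tonnes

171.99 tonnes


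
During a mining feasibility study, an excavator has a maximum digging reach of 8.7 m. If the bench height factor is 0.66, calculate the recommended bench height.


5.742 m

Bench height = reach * factor
= 8.7 * 0.66
= 5.742 m


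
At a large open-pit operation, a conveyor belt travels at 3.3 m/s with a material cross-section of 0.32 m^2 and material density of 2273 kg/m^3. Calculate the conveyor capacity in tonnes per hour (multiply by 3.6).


Volumetric flow = speed * area
= 3.3 * 0.32 = 1.056 m^3/s
Mass flow = volumetric * density
= 1.056 * 2273 = 2400.288 kg/s
Convert to t/h: multiply by 3.6
Capacity = 2400.288 * 3.6
= 8641.0368 t/h

8641.0368 t/h


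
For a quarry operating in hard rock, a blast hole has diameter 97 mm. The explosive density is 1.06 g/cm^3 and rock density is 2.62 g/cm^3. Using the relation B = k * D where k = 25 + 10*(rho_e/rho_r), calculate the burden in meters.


First, compute k:
rho_e / rho_r = 1.06 / 2.62 = 0.4045801527
k = 25 + 10 * 0.4045801527 = 29.04580153
Then, compute burden:
B = k * D / 1000 = 29.04580153 * 97 / 1000
= 2817.442748 / 1000
= 2.8174 m

2.8174 m


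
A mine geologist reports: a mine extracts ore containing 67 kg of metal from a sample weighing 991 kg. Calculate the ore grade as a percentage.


Ore grade = (metal mass / ore mass) * 100
= (67 / 991) * 100
= 0.06760847629 * 100
= 6.7608%

6.7608%


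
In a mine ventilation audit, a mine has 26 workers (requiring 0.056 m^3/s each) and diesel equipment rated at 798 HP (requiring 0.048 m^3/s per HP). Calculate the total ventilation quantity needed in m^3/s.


Airflow for workers:
Q_people = 26 * 0.056 = 1.456 m^3/s
Airflow for diesel equipment:
Q_diesel = 798 * 0.048 = 38.304 m^3/s
Total ventilation:
Q_total = 1.456 + 38.304
= 39.76 m^3/s

39.76 m^3/s


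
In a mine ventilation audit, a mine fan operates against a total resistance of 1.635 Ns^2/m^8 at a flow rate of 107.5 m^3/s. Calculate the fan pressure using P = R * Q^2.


Compute Q^2:
Q^2 = 107.5^2 = 11556.25
Compute pressure:
P = R * Q^2 = 1.635 * 11556.25
= 18894.4688 Pa

18894.4688 Pa


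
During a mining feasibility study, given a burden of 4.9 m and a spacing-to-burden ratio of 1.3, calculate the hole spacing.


Spacing = burden * ratio
= 4.9 * 1.3
= 6.37 m

6.37 m


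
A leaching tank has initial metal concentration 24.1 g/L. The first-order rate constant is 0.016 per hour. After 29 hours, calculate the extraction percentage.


Compute the exponent:
-k * t = -0.016 * 29 = -0.464
Remaining concentration:
C = 24.1 * exp(-0.464)
= 24.1 * 0.6287635545
= 15.15320166 g/L
Extracted = 24.1 - 15.15320166 = 8.946798337 g/L
Extraction % = 8.946798337 / 24.1 * 100
= 37.1236%

37.1236%


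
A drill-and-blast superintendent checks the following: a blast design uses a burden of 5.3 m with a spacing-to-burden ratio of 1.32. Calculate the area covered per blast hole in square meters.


37.0788 m^2

First, find the spacing:
Spacing = burden * ratio = 5.3 * 1.32
= 6.996 m
Then, calculate the area:
Area = burden * spacing = 5.3 * 6.996
= 37.0788 m^2


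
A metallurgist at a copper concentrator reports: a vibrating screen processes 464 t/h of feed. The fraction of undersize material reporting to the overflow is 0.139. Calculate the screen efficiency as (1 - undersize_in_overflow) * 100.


Screen efficiency = (1 - fraction of undersize in overflow) * 100
= (1 - 0.139) * 100
= 0.861 * 100
= 86.1%

86.1%


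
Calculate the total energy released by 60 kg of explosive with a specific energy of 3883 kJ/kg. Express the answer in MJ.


232.98 MJ

Energy = mass * specific_energy / 1000
= 60 * 3883 / 1000
= 232980 / 1000
= 232.98 MJ


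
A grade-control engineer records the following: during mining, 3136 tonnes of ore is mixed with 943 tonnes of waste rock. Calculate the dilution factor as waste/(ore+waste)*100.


Total material = ore + waste
= 3136 + 943 = 4079 tonnes
Dilution = waste / total * 100
= 943 / 4079 * 100
= 0.2311841138 * 100
= 23.1184%

23.1184%


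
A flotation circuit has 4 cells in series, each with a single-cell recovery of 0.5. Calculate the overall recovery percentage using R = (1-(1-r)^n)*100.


Complement of single-cell recovery:
1 - r = 1 - 0.5 = 0.5
Raise to power n:
(1 - r)^4 = 0.5^4 = 0.0625
Overall recovery:
R = (1 - 0.0625) * 100
= 93.75%

93.75%


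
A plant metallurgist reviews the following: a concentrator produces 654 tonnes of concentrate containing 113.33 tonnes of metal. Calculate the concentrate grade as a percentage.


17.3287%

Grade = (metal in concentrate / concentrate mass) * 100
= (113.33 / 654) * 100
= 0.1732874618 * 100
= 17.3287%


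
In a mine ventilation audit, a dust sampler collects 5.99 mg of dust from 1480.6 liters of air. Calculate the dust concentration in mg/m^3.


Convert liters to m^3: 1 m^3 = 1000 L
Concentration = mass / volume * 1000
= 5.99 / 1480.6 * 1000
= 0.004045657166 * 1000
= 4.0457 mg/m^3

4.0457 mg/m^3


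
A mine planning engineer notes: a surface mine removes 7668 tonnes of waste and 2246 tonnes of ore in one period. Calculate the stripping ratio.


Stripping ratio = waste tonnage / ore tonnage
= 7668 / 2246
= 3.4141

3.4141


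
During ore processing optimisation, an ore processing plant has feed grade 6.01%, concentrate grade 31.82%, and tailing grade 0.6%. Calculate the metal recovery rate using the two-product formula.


Using the two-product formula:
R = 100 * c * (f - t) / (f * (c - t))
Numerator = 100 * 31.82 * (6.01 - 0.6)
= 100 * 31.82 * 5.41
= 17214.62
Denominator = 6.01 * (31.82 - 0.6)
= 6.01 * 31.22
= 187.6322
R = 17214.62 / 187.6322
= 91.7466%

91.7466%


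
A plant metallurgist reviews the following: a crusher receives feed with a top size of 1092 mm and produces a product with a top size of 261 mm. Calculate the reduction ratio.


4.1839

Reduction ratio = feed size / product size
= 1092 / 261
= 4.1839


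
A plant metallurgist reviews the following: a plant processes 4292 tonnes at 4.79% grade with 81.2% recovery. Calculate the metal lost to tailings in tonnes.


Total metal in feed:
= 4292 * 4.79 / 100 = 205.5868 tonnes
Metal recovered:
= 205.5868 * 81.2 / 100 = 166.9364816 tonnes
Metal lost to tailings:
= 205.5868 - 166.9364816
= 38.6503 tonnes

38.6503 tonnes


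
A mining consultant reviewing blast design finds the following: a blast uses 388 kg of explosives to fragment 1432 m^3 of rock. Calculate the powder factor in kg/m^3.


0.2709 kg/m^3

Powder factor = explosive mass / rock volume
= 388 / 1432
= 0.2709 kg/m^3


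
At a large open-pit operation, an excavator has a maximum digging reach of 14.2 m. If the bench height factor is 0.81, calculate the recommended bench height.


11.502 m

Bench height = reach * factor
= 14.2 * 0.81
= 11.502 m


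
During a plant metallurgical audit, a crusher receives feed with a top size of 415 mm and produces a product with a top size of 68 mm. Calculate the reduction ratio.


6.1029

Reduction ratio = feed size / product size
= 415 / 68
= 6.1029


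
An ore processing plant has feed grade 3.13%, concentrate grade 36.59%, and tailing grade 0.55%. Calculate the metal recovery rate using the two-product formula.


Using the two-product formula:
R = 100 * c * (f - t) / (f * (c - t))
Numerator = 100 * 36.59 * (3.13 - 0.55)
= 100 * 36.59 * 2.58
= 9440.22
Denominator = 3.13 * (36.59 - 0.55)
= 3.13 * 36.04
= 112.8052
R = 9440.22 / 112.8052
= 83.686%

83.686%


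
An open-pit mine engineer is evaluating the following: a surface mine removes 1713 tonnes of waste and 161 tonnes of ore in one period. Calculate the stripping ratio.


10.6398

Stripping ratio = waste tonnage / ore tonnage
= 1713 / 161
= 10.6398


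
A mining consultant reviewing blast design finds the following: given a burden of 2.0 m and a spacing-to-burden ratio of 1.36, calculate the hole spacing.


2.72 m

Spacing = burden * ratio
= 2.0 * 1.36
= 2.72 m


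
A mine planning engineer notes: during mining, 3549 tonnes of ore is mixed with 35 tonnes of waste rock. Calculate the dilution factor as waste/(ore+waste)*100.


Total material = ore + waste
= 3549 + 35 = 3584 tonnes
Dilution = waste / total * 100
= 35 / 3584 * 100
= 0.009765625 * 100
= 0.9766%

0.9766%


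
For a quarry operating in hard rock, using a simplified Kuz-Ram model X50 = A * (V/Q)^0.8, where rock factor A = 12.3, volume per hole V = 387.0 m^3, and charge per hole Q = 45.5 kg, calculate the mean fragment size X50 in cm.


68.1812 cm

Compute V/Q:
V/Q = 387.0 / 45.5 = 8.505494505
Raise to the power 0.8:
(V/Q)^0.8 = 8.505494505^0.8 = 5.543188594
Multiply by A:
X50 = 12.3 * 5.543188594
= 68.1812 cm


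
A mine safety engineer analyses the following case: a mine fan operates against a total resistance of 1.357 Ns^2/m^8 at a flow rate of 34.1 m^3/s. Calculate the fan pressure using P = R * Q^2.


Compute Q^2:
Q^2 = 34.1^2 = 1162.81
Compute pressure:
P = R * Q^2 = 1.357 * 1162.81
= 1577.9332 Pa

1577.9332 Pa


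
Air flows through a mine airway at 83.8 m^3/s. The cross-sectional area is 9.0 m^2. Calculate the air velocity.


9.3111 m/s

Velocity = flow rate / cross-sectional area
= 83.8 / 9.0
= 9.3111 m/s


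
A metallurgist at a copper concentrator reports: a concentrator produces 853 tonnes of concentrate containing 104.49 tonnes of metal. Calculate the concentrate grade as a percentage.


12.2497%

Grade = (metal in concentrate / concentrate mass) * 100
= (104.49 / 853) * 100
= 0.1224970692 * 100
= 12.2497%


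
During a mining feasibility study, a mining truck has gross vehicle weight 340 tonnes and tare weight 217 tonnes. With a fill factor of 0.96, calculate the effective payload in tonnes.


Maximum payload = gross - tare
= 340 - 217 = 123 tonnes
Effective payload = max payload * fill factor
= 123 * 0.96
= 118.08 tonnes

118.08 tonnes


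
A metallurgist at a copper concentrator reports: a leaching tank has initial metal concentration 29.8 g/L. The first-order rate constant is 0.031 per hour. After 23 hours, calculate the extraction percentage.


Compute the exponent:
-k * t = -0.031 * 23 = -0.713
Remaining concentration:
C = 29.8 * exp(-0.713)
= 29.8 * 0.4901714751
= 14.60710996 g/L
Extracted = 29.8 - 14.60710996 = 15.19289004 g/L
Extraction % = 15.19289004 / 29.8 * 100
= 50.9829%

50.9829%


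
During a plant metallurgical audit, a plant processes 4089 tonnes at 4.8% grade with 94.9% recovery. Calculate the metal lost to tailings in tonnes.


Total metal in feed:
= 4089 * 4.8 / 100 = 196.272 tonnes
Metal recovered:
= 196.272 * 94.9 / 100 = 186.262128 tonnes
Metal lost to tailings:
= 196.272 - 186.262128
= 10.0099 tonnes

10.0099 tonnes


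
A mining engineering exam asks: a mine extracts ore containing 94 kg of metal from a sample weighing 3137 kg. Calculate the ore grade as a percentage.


2.9965%

Ore grade = (metal mass / ore mass) * 100
= (94 / 3137) * 100
= 0.02996493465 * 100
= 2.9965%


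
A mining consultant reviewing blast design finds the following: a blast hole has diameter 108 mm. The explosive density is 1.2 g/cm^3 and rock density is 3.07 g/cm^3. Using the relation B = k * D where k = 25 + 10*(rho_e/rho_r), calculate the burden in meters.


First, compute k:
rho_e / rho_r = 1.2 / 3.07 = 0.3908794788
k = 25 + 10 * 0.3908794788 = 28.90879479
Then, compute burden:
B = k * D / 1000 = 28.90879479 * 108 / 1000
= 3122.149837 / 1000
= 3.1221 m

3.1221 m


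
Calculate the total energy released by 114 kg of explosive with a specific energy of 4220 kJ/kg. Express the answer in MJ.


Energy = mass * specific_energy / 1000
= 114 * 4220 / 1000
= 481080 / 1000
= 481.08 MJ

481.08 MJ


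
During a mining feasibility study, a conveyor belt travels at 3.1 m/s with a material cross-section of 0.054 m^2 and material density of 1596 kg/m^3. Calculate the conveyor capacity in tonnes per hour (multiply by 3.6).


Volumetric flow = speed * area
= 3.1 * 0.054 = 0.1674 m^3/s
Mass flow = volumetric * density
= 0.1674 * 1596 = 267.1704 kg/s
Convert to t/h: multiply by 3.6
Capacity = 267.1704 * 3.6
= 961.8134 t/h

961.8134 t/h


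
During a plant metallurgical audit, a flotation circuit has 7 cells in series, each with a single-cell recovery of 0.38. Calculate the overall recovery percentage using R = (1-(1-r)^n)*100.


Complement of single-cell recovery:
1 - r = 1 - 0.38 = 0.62
Raise to power n:
(1 - r)^7 = 0.62^7 = 0.03521614606
Overall recovery:
R = (1 - 0.03521614606) * 100
= 96.4784%

96.4784%


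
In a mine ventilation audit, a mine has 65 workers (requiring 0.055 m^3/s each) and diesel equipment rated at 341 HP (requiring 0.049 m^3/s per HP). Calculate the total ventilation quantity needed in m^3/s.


Airflow for workers:
Q_people = 65 * 0.055 = 3.575 m^3/s
Airflow for diesel equipment:
Q_diesel = 341 * 0.049 = 16.709 m^3/s
Total ventilation:
Q_total = 3.575 + 16.709
= 20.284 m^3/s

20.284 m^3/s


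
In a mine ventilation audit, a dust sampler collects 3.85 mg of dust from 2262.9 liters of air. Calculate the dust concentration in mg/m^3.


Convert liters to m^3: 1 m^3 = 1000 L
Concentration = mass / volume * 1000
= 3.85 / 2262.9 * 1000
= 0.001701356666 * 1000
= 1.7014 mg/m^3

1.7014 mg/m^3


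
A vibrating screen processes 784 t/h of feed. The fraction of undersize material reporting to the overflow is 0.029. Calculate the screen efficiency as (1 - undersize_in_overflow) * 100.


Screen efficiency = (1 - fraction of undersize in overflow) * 100
= (1 - 0.029) * 100
= 0.971 * 100
= 97.1%

97.1%


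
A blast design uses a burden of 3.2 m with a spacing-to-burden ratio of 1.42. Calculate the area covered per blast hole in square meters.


First, find the spacing:
Spacing = burden * ratio = 3.2 * 1.42
= 4.544 m
Then, calculate the area:
Area = burden * spacing = 3.2 * 4.544
= 14.5408 m^2

14.5408 m^2


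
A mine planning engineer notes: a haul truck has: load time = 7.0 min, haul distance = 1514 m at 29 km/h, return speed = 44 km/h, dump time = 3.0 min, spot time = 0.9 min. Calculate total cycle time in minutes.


Convert haul speed to m/min: 29 * 1000/60 = 483.3333333 m/min
Haul time = 1514 / 483.3333333 = 3.132413793 min
Convert return speed to m/min: 44 * 1000/60 = 733.3333333 m/min
Return time = 1514 / 733.3333333 = 2.064545455 min
Total cycle time:
= 7.0 + 3.132413793 + 3.0 + 2.064545455 + 0.9
= 16.097 min

16.097 min


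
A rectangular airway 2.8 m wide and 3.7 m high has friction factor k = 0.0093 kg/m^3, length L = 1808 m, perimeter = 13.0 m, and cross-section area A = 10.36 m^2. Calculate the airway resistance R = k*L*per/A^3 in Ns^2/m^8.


0.1966 Ns^2/m^8

Compute the numerator:
k * L * per = 0.0093 * 1808 * 13.0
= 218.5872
Compute the denominator:
A^3 = 10.36^3 = 1111.934656
Resistance:
R = 218.5872 / 1111.934656
= 0.1966 Ns^2/m^8


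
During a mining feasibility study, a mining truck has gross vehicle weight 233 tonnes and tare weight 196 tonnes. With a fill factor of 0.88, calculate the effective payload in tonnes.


32.56 tonnes

Maximum payload = gross - tare
= 233 - 196 = 37 tonnes
Effective payload = max payload * fill factor
= 37 * 0.88
= 32.56 tonnes


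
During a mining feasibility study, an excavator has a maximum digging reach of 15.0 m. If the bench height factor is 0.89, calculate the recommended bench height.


13.35 m

Bench height = reach * factor
= 15.0 * 0.89
= 13.35 m


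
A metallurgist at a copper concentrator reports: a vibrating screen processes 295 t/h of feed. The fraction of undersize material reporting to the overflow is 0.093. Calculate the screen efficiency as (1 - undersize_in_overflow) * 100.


Screen efficiency = (1 - fraction of undersize in overflow) * 100
= (1 - 0.093) * 100
= 0.907 * 100
= 90.7%

90.7%


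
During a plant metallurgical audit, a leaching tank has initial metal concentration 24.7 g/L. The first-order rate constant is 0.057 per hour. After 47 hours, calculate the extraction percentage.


Compute the exponent:
-k * t = -0.057 * 47 = -2.679
Remaining concentration:
C = 24.7 * exp(-2.679)
= 24.7 * 0.0686317516
= 1.695204265 g/L
Extracted = 24.7 - 1.695204265 = 23.00479574 g/L
Extraction % = 23.00479574 / 24.7 * 100
= 93.1368%

93.1368%


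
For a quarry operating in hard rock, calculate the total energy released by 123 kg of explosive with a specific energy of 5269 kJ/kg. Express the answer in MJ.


648.087 MJ

Energy = mass * specific_energy / 1000
= 123 * 5269 / 1000
= 648087 / 1000
= 648.087 MJ


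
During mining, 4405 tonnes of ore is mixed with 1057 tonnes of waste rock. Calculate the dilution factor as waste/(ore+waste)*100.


19.3519%

Total material = ore + waste
= 4405 + 1057 = 5462 tonnes
Dilution = waste / total * 100
= 1057 / 5462 * 100
= 0.1935188576 * 100
= 19.3519%


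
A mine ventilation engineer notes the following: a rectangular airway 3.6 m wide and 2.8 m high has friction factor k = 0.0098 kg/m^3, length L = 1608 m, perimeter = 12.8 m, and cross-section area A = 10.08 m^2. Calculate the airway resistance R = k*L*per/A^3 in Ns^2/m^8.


0.1969 Ns^2/m^8

Compute the numerator:
k * L * per = 0.0098 * 1608 * 12.8
= 201.70752
Compute the denominator:
A^3 = 10.08^3 = 1024.192512
Resistance:
R = 201.70752 / 1024.192512
= 0.1969 Ns^2/m^8


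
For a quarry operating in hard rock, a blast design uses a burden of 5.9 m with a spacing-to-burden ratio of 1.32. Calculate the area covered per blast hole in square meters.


First, find the spacing:
Spacing = burden * ratio = 5.9 * 1.32
= 7.788 m
Then, calculate the area:
Area = burden * spacing = 5.9 * 7.788
= 45.9492 m^2

45.9492 m^2


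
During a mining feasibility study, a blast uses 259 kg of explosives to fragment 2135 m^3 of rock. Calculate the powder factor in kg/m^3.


0.1213 kg/m^3

Powder factor = explosive mass / rock volume
= 259 / 2135
= 0.1213 kg/m^3


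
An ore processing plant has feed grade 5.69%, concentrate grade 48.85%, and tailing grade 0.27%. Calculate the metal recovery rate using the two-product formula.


Using the two-product formula:
R = 100 * c * (f - t) / (f * (c - t))
Numerator = 100 * 48.85 * (5.69 - 0.27)
= 100 * 48.85 * 5.42
= 26476.7
Denominator = 5.69 * (48.85 - 0.27)
= 5.69 * 48.58
= 276.4202
R = 26476.7 / 276.4202
= 95.7842%

95.7842%


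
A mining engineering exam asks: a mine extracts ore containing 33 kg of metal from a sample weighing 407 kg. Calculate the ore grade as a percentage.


8.1081%

Ore grade = (metal mass / ore mass) * 100
= (33 / 407) * 100
= 0.08108108108 * 100
= 8.1081%


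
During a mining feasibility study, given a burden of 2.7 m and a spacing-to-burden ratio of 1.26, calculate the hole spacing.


3.402 m

Spacing = burden * ratio
= 2.7 * 1.26
= 3.402 m


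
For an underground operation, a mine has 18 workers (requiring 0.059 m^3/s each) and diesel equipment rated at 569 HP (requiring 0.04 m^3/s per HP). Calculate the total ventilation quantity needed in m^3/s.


Airflow for workers:
Q_people = 18 * 0.059 = 1.062 m^3/s
Airflow for diesel equipment:
Q_diesel = 569 * 0.04 = 22.76 m^3/s
Total ventilation:
Q_total = 1.062 + 22.76
= 23.822 m^3/s

23.822 m^3/s


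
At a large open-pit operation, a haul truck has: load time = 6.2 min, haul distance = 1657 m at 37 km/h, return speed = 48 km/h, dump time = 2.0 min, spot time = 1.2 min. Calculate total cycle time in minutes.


Convert haul speed to m/min: 37 * 1000/60 = 616.6666667 m/min
Haul time = 1657 / 616.6666667 = 2.687027027 min
Convert return speed to m/min: 48 * 1000/60 = 800 m/min
Return time = 1657 / 800 = 2.07125 min
Total cycle time:
= 6.2 + 2.687027027 + 2.0 + 2.07125 + 1.2
= 14.1583 min

14.1583 min


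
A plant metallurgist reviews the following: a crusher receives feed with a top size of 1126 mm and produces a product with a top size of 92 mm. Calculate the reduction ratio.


Reduction ratio = feed size / product size
= 1126 / 92
= 12.2391

12.2391


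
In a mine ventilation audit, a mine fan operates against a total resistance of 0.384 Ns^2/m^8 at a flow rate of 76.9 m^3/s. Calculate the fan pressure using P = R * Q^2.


2270.8262 Pa

Compute Q^2:
Q^2 = 76.9^2 = 5913.61
Compute pressure:
P = R * Q^2 = 0.384 * 5913.61
= 2270.8262 Pa


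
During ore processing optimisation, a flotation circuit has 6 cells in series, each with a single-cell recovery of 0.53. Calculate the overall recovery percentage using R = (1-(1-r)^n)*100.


Complement of single-cell recovery:
1 - r = 1 - 0.53 = 0.47
Raise to power n:
(1 - r)^6 = 0.47^6 = 0.01077921533
Overall recovery:
R = (1 - 0.01077921533) * 100
= 98.9221%

98.9221%


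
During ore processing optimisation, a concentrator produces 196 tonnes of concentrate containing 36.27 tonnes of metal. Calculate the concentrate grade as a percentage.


18.5051%

Grade = (metal in concentrate / concentrate mass) * 100
= (36.27 / 196) * 100
= 0.1850510204 * 100
= 18.5051%


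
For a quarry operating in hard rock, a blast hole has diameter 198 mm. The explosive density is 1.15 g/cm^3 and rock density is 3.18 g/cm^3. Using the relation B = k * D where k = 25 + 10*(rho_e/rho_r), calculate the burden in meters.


5.666 m

First, compute k:
rho_e / rho_r = 1.15 / 3.18 = 0.3616352201
k = 25 + 10 * 0.3616352201 = 28.6163522
Then, compute burden:
B = k * D / 1000 = 28.6163522 * 198 / 1000
= 5666.037736 / 1000
= 5.666 m


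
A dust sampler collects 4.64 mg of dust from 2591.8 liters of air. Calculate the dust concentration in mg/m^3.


1.7903 mg/m^3

Convert liters to m^3: 1 m^3 = 1000 L
Concentration = mass / volume * 1000
= 4.64 / 2591.8 * 1000
= 0.001790261594 * 1000
= 1.7903 mg/m^3


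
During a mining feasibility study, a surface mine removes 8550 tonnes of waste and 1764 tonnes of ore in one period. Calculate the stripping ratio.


4.8469

Stripping ratio = waste tonnage / ore tonnage
= 8550 / 1764
= 4.8469


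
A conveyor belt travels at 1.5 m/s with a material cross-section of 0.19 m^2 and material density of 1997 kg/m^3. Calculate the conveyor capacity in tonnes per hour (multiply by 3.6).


Volumetric flow = speed * area
= 1.5 * 0.19 = 0.285 m^3/s
Mass flow = volumetric * density
= 0.285 * 1997 = 569.145 kg/s
Convert to t/h: multiply by 3.6
Capacity = 569.145 * 3.6
= 2048.922 t/h

2048.922 t/h


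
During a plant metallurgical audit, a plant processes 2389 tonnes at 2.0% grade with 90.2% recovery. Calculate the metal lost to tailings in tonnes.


4.6824 tonnes

Total metal in feed:
= 2389 * 2.0 / 100 = 47.78 tonnes
Metal recovered:
= 47.78 * 90.2 / 100 = 43.09756 tonnes
Metal lost to tailings:
= 47.78 - 43.09756
= 4.6824 tonnes


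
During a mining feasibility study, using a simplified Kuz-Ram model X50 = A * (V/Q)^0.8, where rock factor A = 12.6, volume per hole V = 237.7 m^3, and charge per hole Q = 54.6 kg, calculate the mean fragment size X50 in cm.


40.8733 cm

Compute V/Q:
V/Q = 237.7 / 54.6 = 4.353479853
Raise to the power 0.8:
(V/Q)^0.8 = 4.353479853^0.8 = 3.243913247
Multiply by A:
X50 = 12.6 * 3.243913247
= 40.8733 cm


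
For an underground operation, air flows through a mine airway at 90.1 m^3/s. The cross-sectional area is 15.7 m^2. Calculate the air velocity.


5.7389 m/s

Velocity = flow rate / cross-sectional area
= 90.1 / 15.7
= 5.7389 m/s


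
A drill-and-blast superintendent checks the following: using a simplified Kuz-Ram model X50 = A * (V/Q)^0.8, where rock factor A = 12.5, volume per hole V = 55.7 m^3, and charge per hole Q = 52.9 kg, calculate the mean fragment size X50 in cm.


13.0266 cm

Compute V/Q:
V/Q = 55.7 / 52.9 = 1.052930057
Raise to the power 0.8:
(V/Q)^0.8 = 1.052930057^0.8 = 1.04212453
Multiply by A:
X50 = 12.5 * 1.04212453
= 13.0266 cm


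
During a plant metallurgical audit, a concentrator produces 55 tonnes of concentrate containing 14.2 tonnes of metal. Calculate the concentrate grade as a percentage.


Grade = (metal in concentrate / concentrate mass) * 100
= (14.2 / 55) * 100
= 0.2581818182 * 100
= 25.8182%

25.8182%


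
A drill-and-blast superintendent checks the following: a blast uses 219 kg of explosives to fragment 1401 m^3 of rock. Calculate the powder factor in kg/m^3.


0.1563 kg/m^3

Powder factor = explosive mass / rock volume
= 219 / 1401
= 0.1563 kg/m^3


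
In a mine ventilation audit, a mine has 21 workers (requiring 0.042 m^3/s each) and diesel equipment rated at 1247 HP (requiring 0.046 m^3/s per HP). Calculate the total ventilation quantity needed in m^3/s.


58.244 m^3/s

Airflow for workers:
Q_people = 21 * 0.042 = 0.882 m^3/s
Airflow for diesel equipment:
Q_diesel = 1247 * 0.046 = 57.362 m^3/s
Total ventilation:
Q_total = 0.882 + 57.362
= 58.244 m^3/s


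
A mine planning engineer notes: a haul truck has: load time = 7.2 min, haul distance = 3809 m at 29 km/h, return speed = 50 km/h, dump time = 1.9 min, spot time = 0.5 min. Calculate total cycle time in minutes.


22.0515 min

Convert haul speed to m/min: 29 * 1000/60 = 483.3333333 m/min
Haul time = 3809 / 483.3333333 = 7.880689655 min
Convert return speed to m/min: 50 * 1000/60 = 833.3333333 m/min
Return time = 3809 / 833.3333333 = 4.5708 min
Total cycle time:
= 7.2 + 7.880689655 + 1.9 + 4.5708 + 0.5
= 22.0515 min


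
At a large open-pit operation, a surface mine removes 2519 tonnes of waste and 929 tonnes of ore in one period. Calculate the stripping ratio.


2.7115

Stripping ratio = waste tonnage / ore tonnage
= 2519 / 929
= 2.7115


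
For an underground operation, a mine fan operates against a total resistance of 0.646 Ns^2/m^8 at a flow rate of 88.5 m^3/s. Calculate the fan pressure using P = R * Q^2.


Compute Q^2:
Q^2 = 88.5^2 = 7832.25
Compute pressure:
P = R * Q^2 = 0.646 * 7832.25
= 5059.6335 Pa

5059.6335 Pa


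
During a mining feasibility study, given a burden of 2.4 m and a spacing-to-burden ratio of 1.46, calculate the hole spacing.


Spacing = burden * ratio
= 2.4 * 1.46
= 3.504 m

3.504 m


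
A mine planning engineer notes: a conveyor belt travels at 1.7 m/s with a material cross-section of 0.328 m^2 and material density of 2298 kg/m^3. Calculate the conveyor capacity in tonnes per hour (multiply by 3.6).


4612.9133 t/h

Volumetric flow = speed * area
= 1.7 * 0.328 = 0.5576 m^3/s
Mass flow = volumetric * density
= 0.5576 * 2298 = 1281.3648 kg/s
Convert to t/h: multiply by 3.6
Capacity = 1281.3648 * 3.6
= 4612.9133 t/h


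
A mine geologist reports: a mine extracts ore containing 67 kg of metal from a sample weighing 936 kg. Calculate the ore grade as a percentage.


Ore grade = (metal mass / ore mass) * 100
= (67 / 936) * 100
= 0.07158119658 * 100
= 7.1581%

7.1581%


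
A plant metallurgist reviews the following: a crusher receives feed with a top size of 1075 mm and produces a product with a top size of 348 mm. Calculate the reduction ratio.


Reduction ratio = feed size / product size
= 1075 / 348
= 3.0891

3.0891


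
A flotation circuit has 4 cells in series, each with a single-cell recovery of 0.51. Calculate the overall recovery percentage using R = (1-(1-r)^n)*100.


Complement of single-cell recovery:
1 - r = 1 - 0.51 = 0.49
Raise to power n:
(1 - r)^4 = 0.49^4 = 0.05764801
Overall recovery:
R = (1 - 0.05764801) * 100
= 94.2352%

94.2352%


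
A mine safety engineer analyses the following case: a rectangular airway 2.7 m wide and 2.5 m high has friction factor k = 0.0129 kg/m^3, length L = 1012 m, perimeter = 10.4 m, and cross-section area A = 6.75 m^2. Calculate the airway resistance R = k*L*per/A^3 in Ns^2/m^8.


Compute the numerator:
k * L * per = 0.0129 * 1012 * 10.4
= 135.76992
Compute the denominator:
A^3 = 6.75^3 = 307.546875
Resistance:
R = 135.76992 / 307.546875
= 0.4415 Ns^2/m^8

0.4415 Ns^2/m^8


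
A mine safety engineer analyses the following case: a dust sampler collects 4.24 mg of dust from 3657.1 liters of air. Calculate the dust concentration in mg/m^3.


1.1594 mg/m^3

Convert liters to m^3: 1 m^3 = 1000 L
Concentration = mass / volume * 1000
= 4.24 / 3657.1 * 1000
= 0.001159388587 * 1000
= 1.1594 mg/m^3


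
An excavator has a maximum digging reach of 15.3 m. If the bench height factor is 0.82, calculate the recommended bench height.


Bench height = reach * factor
= 15.3 * 0.82
= 12.546 m

12.546 m


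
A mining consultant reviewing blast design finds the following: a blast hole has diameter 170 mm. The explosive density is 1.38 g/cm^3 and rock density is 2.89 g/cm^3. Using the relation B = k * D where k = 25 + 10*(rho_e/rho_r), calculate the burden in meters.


First, compute k:
rho_e / rho_r = 1.38 / 2.89 = 0.4775086505
k = 25 + 10 * 0.4775086505 = 29.77508651
Then, compute burden:
B = k * D / 1000 = 29.77508651 * 170 / 1000
= 5061.764706 / 1000
= 5.0618 m

5.0618 m


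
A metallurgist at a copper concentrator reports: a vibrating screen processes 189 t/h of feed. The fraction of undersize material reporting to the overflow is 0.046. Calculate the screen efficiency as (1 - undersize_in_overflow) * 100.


95.4%

Screen efficiency = (1 - fraction of undersize in overflow) * 100
= (1 - 0.046) * 100
= 0.954 * 100
= 95.4%


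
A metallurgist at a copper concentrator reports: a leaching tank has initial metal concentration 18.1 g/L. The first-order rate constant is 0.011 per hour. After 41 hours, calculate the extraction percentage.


36.3009%

Compute the exponent:
-k * t = -0.011 * 41 = -0.451
Remaining concentration:
C = 18.1 * exp(-0.451)
= 18.1 * 0.6369908422
= 11.52953424 g/L
Extracted = 18.1 - 11.52953424 = 6.570465757 g/L
Extraction % = 6.570465757 / 18.1 * 100
= 36.3009%


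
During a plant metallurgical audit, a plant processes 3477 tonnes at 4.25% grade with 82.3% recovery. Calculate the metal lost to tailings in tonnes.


Total metal in feed:
= 3477 * 4.25 / 100 = 147.7725 tonnes
Metal recovered:
= 147.7725 * 82.3 / 100 = 121.6167675 tonnes
Metal lost to tailings:
= 147.7725 - 121.6167675
= 26.1557 tonnes

26.1557 tonnes


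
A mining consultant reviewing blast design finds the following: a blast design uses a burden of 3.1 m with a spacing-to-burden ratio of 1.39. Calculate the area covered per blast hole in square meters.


First, find the spacing:
Spacing = burden * ratio = 3.1 * 1.39
= 4.309 m
Then, calculate the area:
Area = burden * spacing = 3.1 * 4.309
= 13.3579 m^2

13.3579 m^2


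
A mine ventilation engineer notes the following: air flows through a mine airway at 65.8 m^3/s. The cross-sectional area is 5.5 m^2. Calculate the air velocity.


11.9636 m/s

Velocity = flow rate / cross-sectional area
= 65.8 / 5.5
= 11.9636 m/s


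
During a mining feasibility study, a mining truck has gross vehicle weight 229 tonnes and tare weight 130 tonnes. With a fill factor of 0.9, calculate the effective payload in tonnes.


Maximum payload = gross - tare
= 229 - 130 = 99 tonnes
Effective payload = max payload * fill factor
= 99 * 0.9
= 89.1 tonnes

89.1 tonnes


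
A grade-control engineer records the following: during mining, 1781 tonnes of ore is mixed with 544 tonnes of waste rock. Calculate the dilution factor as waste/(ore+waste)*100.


23.3978%

Total material = ore + waste
= 1781 + 544 = 2325 tonnes
Dilution = waste / total * 100
= 544 / 2325 * 100
= 0.2339784946 * 100
= 23.3978%


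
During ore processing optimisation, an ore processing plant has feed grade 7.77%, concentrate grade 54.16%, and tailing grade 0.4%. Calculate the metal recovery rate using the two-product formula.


95.5577%

Using the two-product formula:
R = 100 * c * (f - t) / (f * (c - t))
Numerator = 100 * 54.16 * (7.77 - 0.4)
= 100 * 54.16 * 7.37
= 39915.92
Denominator = 7.77 * (54.16 - 0.4)
= 7.77 * 53.76
= 417.7152
R = 39915.92 / 417.7152
= 95.5577%


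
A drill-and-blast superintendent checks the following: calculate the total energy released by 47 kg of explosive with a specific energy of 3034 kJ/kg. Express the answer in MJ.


142.598 MJ

Energy = mass * specific_energy / 1000
= 47 * 3034 / 1000
= 142598 / 1000
= 142.598 MJ


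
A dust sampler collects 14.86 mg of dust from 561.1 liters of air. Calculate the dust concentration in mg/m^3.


26.4837 mg/m^3

Convert liters to m^3: 1 m^3 = 1000 L
Concentration = mass / volume * 1000
= 14.86 / 561.1 * 1000
= 0.02648369275 * 1000
= 26.4837 mg/m^3


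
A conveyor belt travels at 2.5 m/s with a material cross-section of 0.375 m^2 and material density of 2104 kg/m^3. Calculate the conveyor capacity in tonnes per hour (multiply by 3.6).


Volumetric flow = speed * area
= 2.5 * 0.375 = 0.9375 m^3/s
Mass flow = volumetric * density
= 0.9375 * 2104 = 1972.5 kg/s
Convert to t/h: multiply by 3.6
Capacity = 1972.5 * 3.6
= 7101.0 t/h

7101.0 t/h


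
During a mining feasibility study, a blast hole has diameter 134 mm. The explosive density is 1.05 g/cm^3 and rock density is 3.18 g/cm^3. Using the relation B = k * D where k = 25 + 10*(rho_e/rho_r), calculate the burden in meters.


3.7925 m

First, compute k:
rho_e / rho_r = 1.05 / 3.18 = 0.3301886792
k = 25 + 10 * 0.3301886792 = 28.30188679
Then, compute burden:
B = k * D / 1000 = 28.30188679 * 134 / 1000
= 3792.45283 / 1000
= 3.7925 m


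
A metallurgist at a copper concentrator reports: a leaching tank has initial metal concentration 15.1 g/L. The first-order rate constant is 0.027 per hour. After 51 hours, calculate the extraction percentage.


Compute the exponent:
-k * t = -0.027 * 51 = -1.377
Remaining concentration:
C = 15.1 * exp(-1.377)
= 15.1 * 0.252334422
= 3.810249772 g/L
Extracted = 15.1 - 3.810249772 = 11.28975023 g/L
Extraction % = 11.28975023 / 15.1 * 100
= 74.7666%

74.7666%


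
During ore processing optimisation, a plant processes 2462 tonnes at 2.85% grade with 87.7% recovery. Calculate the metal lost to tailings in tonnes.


Total metal in feed:
= 2462 * 2.85 / 100 = 70.167 tonnes
Metal recovered:
= 70.167 * 87.7 / 100 = 61.536459 tonnes
Metal lost to tailings:
= 70.167 - 61.536459
= 8.6305 tonnes

8.6305 tonnes


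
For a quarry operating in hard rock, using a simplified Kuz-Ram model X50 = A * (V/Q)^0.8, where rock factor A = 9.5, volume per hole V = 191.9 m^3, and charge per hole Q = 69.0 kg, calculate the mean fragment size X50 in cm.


21.533 cm

Compute V/Q:
V/Q = 191.9 / 69.0 = 2.78115942
Raise to the power 0.8:
(V/Q)^0.8 = 2.78115942^0.8 = 2.266630389
Multiply by A:
X50 = 9.5 * 2.266630389
= 21.533 cm


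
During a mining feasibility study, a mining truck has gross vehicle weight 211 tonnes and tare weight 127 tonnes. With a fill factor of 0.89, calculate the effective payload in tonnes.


74.76 tonnes

Maximum payload = gross - tare
= 211 - 127 = 84 tonnes
Effective payload = max payload * fill factor
= 84 * 0.89
= 74.76 tonnes


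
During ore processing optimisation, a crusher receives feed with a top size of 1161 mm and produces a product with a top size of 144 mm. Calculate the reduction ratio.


8.0625

Reduction ratio = feed size / product size
= 1161 / 144
= 8.0625


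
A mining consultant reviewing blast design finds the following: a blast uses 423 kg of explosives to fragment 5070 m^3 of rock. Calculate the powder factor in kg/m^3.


Powder factor = explosive mass / rock volume
= 423 / 5070
= 0.0834 kg/m^3

0.0834 kg/m^3


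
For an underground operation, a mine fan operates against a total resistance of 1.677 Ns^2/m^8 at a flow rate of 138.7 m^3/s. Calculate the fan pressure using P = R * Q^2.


32261.6061 Pa

Compute Q^2:
Q^2 = 138.7^2 = 19237.69
Compute pressure:
P = R * Q^2 = 1.677 * 19237.69
= 32261.6061 Pa


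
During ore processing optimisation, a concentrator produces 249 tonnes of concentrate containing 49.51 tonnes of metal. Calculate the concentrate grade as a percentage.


19.8835%

Grade = (metal in concentrate / concentrate mass) * 100
= (49.51 / 249) * 100
= 0.1988353414 * 100
= 19.8835%


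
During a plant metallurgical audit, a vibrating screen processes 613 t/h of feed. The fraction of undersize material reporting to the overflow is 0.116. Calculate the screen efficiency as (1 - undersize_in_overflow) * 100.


88.4%

Screen efficiency = (1 - fraction of undersize in overflow) * 100
= (1 - 0.116) * 100
= 0.884 * 100
= 88.4%


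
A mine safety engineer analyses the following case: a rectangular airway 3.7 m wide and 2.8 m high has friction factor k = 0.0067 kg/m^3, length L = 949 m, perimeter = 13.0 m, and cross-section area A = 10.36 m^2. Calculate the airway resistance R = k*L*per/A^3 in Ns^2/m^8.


Compute the numerator:
k * L * per = 0.0067 * 949 * 13.0
= 82.6579
Compute the denominator:
A^3 = 10.36^3 = 1111.934656
Resistance:
R = 82.6579 / 1111.934656
= 0.0743 Ns^2/m^8

0.0743 Ns^2/m^8
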